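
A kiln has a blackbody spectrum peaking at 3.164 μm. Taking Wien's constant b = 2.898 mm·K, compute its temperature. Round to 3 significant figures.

Wien's law gives T = b/λ_max = (2.898×10⁻³ m·K)/(3.164×10⁻⁶ m) = 916 K.

T ≈ 916 K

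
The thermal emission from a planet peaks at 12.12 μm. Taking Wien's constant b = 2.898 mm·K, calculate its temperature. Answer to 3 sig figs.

Wien's law gives T = b/λ_max = (2.898×10⁻³ m·K)/(1.212×10⁻⁵ m) = 239 K.

T ≈ 239 K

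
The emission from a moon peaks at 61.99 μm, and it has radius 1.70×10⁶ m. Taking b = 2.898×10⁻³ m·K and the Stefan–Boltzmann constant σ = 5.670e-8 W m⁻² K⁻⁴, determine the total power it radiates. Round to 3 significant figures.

P ≈ 9.84×10¹² W

Wien's law: T = b/λ_max = 2.898×10⁻³/6.199×10⁻⁵ = 46.7495 K.
Surface area A = 4πR² = 4π(1.70×10⁶ m)² = 3.63168×10¹³ m².
Then P = σAT⁴ = 5.670×10⁻⁸×3.63168×10¹³×(46.7495)⁴ = 9.84×10¹² W.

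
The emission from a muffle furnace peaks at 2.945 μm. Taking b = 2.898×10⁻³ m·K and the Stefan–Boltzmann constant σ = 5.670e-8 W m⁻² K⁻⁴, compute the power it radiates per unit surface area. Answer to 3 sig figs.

I ≈ 5.32×10⁴ W/m²

Wien's law: T = b/λ_max = 2.898×10⁻³/2.945×10⁻⁶ = 984.041 K.
Then I = σT⁴ = 5.670×10⁻⁸×(984.041)⁴ = 5.32×10⁴ W/m².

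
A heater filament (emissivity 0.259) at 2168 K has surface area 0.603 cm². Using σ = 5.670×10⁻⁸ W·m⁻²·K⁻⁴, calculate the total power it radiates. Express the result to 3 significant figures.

P ≈ 19.6 W

Area A = 0.603 cm² = 6.03×10⁻⁵ m².
P = εσAT⁴ = 0.259 × 5.670×10⁻⁸ × 6.03×10⁻⁵ × (2168)⁴ = 19.6 W.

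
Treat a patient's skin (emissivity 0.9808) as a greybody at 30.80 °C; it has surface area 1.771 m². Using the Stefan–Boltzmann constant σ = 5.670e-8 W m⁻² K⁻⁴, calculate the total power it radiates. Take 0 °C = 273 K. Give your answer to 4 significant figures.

P ≈ 838.9 W

T = 30.80 °C + 273 = 303.80 K.
Area A = 1.771 m².
P = εσAT⁴ = 0.9808 × 5.670×10⁻⁸ × 1.771 × (303.80)⁴ = 838.9 W.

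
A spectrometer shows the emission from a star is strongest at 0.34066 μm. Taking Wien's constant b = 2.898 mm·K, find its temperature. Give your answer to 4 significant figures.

T ≈ 8507 K

Wien's law gives T = b/λ_max = (2.898×10⁻³ m·K)/(3.4066×10⁻⁷ m) = 8507 K.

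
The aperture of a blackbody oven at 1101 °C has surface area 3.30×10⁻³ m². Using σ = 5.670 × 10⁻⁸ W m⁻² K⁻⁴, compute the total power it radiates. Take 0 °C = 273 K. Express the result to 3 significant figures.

P ≈ 667 W

T = 1101 °C + 273 = 1374 K.
Area A = 3.30×10⁻³ m².
P = σAT⁴ = 5.670×10⁻⁸ × 3.30×10⁻³ × (1374)⁴ = 667 W.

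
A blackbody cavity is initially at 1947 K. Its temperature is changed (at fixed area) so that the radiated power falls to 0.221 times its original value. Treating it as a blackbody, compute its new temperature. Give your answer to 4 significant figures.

P ∝ T⁴, so T₂/T₁ = (P₂/P₁)^(1/4) = (0.221)^(1/4) = 0.685643.
T₂ = 1947 × 0.685643 = 1335 K.

T₂ ≈ 1335 K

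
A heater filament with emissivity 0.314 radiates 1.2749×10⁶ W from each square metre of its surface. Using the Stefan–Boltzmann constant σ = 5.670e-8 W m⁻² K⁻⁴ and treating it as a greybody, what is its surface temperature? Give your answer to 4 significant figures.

T ≈ 2909 K

I = εσT⁴, so T = (I/εσ)^(1/4) = (1.2749×10⁶/(0.314×5.670×10⁻⁸))^(1/4) = 2909 K.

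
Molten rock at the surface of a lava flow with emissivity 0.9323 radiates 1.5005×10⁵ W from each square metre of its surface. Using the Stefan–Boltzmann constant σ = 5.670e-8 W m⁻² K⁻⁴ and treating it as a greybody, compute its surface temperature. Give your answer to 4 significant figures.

I = εσT⁴, so T = (I/εσ)^(1/4) = (1.5005×10⁵/(0.9323×5.670×10⁻⁸))^(1/4) = 1298 K.

T ≈ 1298 K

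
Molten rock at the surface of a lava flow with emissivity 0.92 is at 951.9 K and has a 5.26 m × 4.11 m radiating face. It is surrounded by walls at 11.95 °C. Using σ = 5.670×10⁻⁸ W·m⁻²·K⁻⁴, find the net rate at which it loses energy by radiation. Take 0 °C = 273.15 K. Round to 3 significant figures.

Surroundings: T = 11.95 °C + 273.15 = 285.10 K.
Area A = 5.26 × 4.11 = 21.6186 m².
Net radiated power P_net = εσA(T⁴ − T₀⁴) = 0.92×5.670×10⁻⁸×21.6186×(951.9⁴ − 285.10⁴).
T⁴ − T₀⁴ = 8.21042×10¹¹ − 6.60677×10⁹ = 8.14435×10¹¹ K⁴, so P_net = 9.18×10⁵ W.

Net loss ≈ 9.18×10⁵ W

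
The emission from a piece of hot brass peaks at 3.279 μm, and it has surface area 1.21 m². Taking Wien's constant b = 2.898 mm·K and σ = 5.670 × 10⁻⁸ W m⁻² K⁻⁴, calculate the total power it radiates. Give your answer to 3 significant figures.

Wien's law: T = b/λ_max = 2.898×10⁻³/3.279×10⁻⁶ = 883.806 K.
Area A = 1.21 m².
Then P = σAT⁴ = 5.670×10⁻⁸×1.21×(883.806)⁴ = 4.19×10⁴ W.

P ≈ 4.19×10⁴ W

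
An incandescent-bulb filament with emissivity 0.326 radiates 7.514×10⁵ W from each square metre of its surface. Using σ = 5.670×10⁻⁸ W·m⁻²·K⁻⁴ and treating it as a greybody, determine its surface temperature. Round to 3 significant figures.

I = εσT⁴, so T = (I/εσ)^(1/4) = (7.514×10⁵/(0.326×5.670×10⁻⁸))^(1/4) = 2.53×10³ K.

T ≈ 2.53×10³ K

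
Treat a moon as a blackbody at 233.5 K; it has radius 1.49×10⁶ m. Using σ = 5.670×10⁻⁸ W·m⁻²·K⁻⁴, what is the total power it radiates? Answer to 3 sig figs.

Surface area A = 4πR² = 4π(1.49×10⁶ m)² = 2.78986×10¹³ m².
P = σAT⁴ = 5.670×10⁻⁸ × 2.78986×10¹³ × (233.5)⁴ = 4.70×10¹⁵ W.

P ≈ 4.70×10¹⁵ W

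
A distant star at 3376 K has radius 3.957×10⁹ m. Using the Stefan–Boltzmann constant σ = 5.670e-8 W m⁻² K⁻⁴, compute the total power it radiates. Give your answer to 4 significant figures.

Surface area A = 4πR² = 4π(3.957×10⁹ m)² = 1.96762×10²⁰ m².
P = σAT⁴ = 5.670×10⁻⁸ × 1.96762×10²⁰ × (3376)⁴ = 1.449×10²⁷ W.

P ≈ 1.449×10²⁷ W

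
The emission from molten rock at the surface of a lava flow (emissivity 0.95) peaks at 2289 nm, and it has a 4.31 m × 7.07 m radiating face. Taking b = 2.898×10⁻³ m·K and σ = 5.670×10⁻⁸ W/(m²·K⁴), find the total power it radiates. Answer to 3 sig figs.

Wien's law: T = b/λ_max = 2.898×10⁻³/2.289×10⁻⁶ = 1266.06 K.
Area A = 4.31 × 7.07 = 30.4717 m².
Then P = εσAT⁴ = 0.95×5.670×10⁻⁸×30.4717×(1266.06)⁴ = 4.22×10⁶ W.

P ≈ 4.22×10⁶ W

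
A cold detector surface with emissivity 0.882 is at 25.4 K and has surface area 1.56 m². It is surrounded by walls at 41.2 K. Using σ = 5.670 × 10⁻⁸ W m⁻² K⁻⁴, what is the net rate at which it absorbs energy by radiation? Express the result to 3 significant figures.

Area A = 1.56 m².
Net radiated power P_net = εσA(T⁴ − T₀⁴) = 0.882×5.670×10⁻⁸×1.56×(25.4⁴ − 41.2⁴).
T⁴ − T₀⁴ = 4.16231×10⁵ − 2.88130×10⁶ = -2.46507×10⁶ K⁴, so P_net = -0.192 W — negative, meaning a net gain of 0.192 W.

Net gain ≈ 0.192 W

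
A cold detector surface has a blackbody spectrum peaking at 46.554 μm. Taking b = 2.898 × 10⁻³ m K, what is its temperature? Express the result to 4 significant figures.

Wien's law gives T = b/λ_max = (2.898×10⁻³ m·K)/(4.6554×10⁻⁵ m) = 62.25 K.

T ≈ 62.25 K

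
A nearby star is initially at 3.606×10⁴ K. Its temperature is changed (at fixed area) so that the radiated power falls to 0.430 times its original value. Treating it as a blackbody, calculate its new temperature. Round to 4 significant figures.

P ∝ T⁴, so T₂/T₁ = (P₂/P₁)^(1/4) = (0.430)^(1/4) = 0.809780.
T₂ = 3.606×10⁴ × 0.809780 = 2.920×10⁴ K.

T₂ ≈ 2.920×10⁴ K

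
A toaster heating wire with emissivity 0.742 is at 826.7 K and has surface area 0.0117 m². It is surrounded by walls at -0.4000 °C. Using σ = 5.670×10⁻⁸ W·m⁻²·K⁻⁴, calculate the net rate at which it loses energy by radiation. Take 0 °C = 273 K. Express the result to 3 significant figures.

Surroundings: T = -0.4000 °C + 273 = 272.6000 K.
Area A = 0.0117 m².
Net radiated power P_net = εσA(T⁴ − T₀⁴) = 0.742×5.670×10⁻⁸×0.0117×(826.7⁴ − 272.6000⁴).
T⁴ − T₀⁴ = 4.67081×10¹¹ − 5.52209×10⁹ = 4.61559×10¹¹ K⁴, so P_net = 227 W.

Net loss ≈ 227 W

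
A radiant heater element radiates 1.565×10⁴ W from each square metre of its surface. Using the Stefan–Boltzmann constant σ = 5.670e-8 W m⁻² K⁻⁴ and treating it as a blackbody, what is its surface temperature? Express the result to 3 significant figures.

I = σT⁴, so T = (I/σ)^(1/4) = (1.565×10⁴/(5.670×10⁻⁸))^(1/4) = 725 K.

T ≈ 725 K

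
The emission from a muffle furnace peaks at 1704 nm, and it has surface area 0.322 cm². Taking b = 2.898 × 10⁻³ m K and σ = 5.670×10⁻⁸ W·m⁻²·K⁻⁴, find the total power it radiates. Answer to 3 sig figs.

P ≈ 15.3 W

Wien's law: T = b/λ_max = 2.898×10⁻³/1.704×10⁻⁶ = 1700.70 K.
Area A = 0.322 cm² = 3.22×10⁻⁵ m².
Then P = σAT⁴ = 5.670×10⁻⁸×3.22×10⁻⁵×(1700.70)⁴ = 15.3 W.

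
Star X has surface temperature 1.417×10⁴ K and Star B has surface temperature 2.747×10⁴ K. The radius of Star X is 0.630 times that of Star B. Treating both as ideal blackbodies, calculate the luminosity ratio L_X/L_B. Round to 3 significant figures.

L_X/L_B ≈ 0.0281

L ∝ R²T⁴, so L_X/L_B = (R_X/R_B)²(T_X/T_B)⁴ = (0.630)² × (1.417×10⁴/2.747×10⁴)⁴ = 0.3969 × 0.0708019 = 0.0281.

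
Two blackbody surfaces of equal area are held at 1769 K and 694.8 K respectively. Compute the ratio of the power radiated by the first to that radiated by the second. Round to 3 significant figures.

With equal areas, P₁/P₂ = (T₁/T₂)⁴ = (1769/694.8)⁴ = 42.0.

P₁/P₂ ≈ 42.0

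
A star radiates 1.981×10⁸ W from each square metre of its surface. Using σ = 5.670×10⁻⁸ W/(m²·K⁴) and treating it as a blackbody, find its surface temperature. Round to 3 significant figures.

I = σT⁴, so T = (I/σ)^(1/4) = (1.981×10⁸/(5.670×10⁻⁸))^(1/4) = 7.69×10³ K.

T ≈ 7.69×10³ K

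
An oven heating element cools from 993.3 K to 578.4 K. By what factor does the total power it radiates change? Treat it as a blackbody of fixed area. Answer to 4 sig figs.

P₂/P₁ ≈ 0.1150

P ∝ T⁴, so P₂/P₁ = (T₂/T₁)⁴ = (578.4/993.3)⁴ = (0.582301)⁴ = 0.1150.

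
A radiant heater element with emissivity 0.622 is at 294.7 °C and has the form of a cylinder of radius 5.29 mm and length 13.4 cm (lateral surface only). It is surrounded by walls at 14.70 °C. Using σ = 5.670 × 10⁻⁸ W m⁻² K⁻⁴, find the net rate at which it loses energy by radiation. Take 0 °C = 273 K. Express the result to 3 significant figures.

Net loss ≈ 15.2 W

T = 294.7 °C + 273 = 567.7 K.
Surroundings: T = 14.70 °C + 273 = 287.70 K.
Lateral area A = 2πrL = 2π×5.29×10⁻³×0.134 = 4.45390×10⁻³ m².
Net radiated power P_net = εσA(T⁴ − T₀⁴) = 0.622×5.670×10⁻⁸×4.45390×10⁻³×(567.7⁴ − 287.70⁴).
T⁴ − T₀⁴ = 1.03867×10¹¹ − 6.85109×10⁹ = 9.70159×10¹⁰ K⁴, so P_net = 15.2 W.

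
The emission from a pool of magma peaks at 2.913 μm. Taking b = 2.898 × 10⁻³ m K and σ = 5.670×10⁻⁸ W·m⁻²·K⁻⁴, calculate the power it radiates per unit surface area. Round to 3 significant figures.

Wien's law: T = b/λ_max = 2.898×10⁻³/2.913×10⁻⁶ = 994.851 K.
Then I = σT⁴ = 5.670×10⁻⁸×(994.851)⁴ = 5.55×10⁴ W/m².

I ≈ 5.55×10⁴ W/m²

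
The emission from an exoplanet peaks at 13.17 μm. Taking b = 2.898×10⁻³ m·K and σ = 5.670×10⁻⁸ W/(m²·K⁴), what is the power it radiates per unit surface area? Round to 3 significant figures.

Wien's law: T = b/λ_max = 2.898×10⁻³/1.317×10⁻⁵ = 220.046 K.
Then I = σT⁴ = 5.670×10⁻⁸×(220.046)⁴ = 133 W/m².

I ≈ 133 W/m²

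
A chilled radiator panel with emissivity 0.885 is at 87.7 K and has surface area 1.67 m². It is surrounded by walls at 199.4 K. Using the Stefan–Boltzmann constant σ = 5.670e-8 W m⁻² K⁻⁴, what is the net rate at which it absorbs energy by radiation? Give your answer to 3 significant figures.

Area A = 1.67 m².
Net radiated power P_net = εσA(T⁴ − T₀⁴) = 0.885×5.670×10⁻⁸×1.67×(87.7⁴ − 199.4⁴).
T⁴ − T₀⁴ = 5.91559×10⁷ − 1.58089×10⁹ = -1.52173×10⁹ K⁴, so P_net = -128 W — negative, meaning a net gain of 128 W.

Net gain ≈ 128 W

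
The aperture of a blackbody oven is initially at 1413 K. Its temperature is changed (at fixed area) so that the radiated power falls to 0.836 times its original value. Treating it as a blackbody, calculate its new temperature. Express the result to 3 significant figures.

P ∝ T⁴, so T₂/T₁ = (P₂/P₁)^(1/4) = (0.836)^(1/4) = 0.956206.
T₂ = 1413 × 0.956206 = 1.35×10³ K.

T₂ ≈ 1.35×10³ K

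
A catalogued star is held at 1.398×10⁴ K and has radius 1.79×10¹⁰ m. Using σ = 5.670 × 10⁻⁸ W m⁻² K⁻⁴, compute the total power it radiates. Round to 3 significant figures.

P ≈ 8.72×10³⁰ W

Surface area A = 4πR² = 4π(1.79×10¹⁰ m)² = 4.02639×10²¹ m².
P = σAT⁴ = 5.670×10⁻⁸ × 4.02639×10²¹ × (1.398×10⁴)⁴ = 8.72×10³⁰ W.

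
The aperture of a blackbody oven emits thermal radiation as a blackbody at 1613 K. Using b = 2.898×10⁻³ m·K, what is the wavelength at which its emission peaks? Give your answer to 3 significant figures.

Wien's displacement law: λ_max = b/T = (2.898×10⁻³ m·K)/(1613 K) = 1.797×10⁻⁶ m.
That is 1.80 μm, in the infrared range.

λ_max ≈ 1.80 μm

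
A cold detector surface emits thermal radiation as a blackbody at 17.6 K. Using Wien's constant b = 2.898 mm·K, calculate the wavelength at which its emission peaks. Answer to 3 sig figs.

λ_max ≈ 0.165 mm

Wien's displacement law: λ_max = b/T = (2.898×10⁻³ m·K)/(17.6 K) = 1.647×10⁻⁴ m.
That is 0.165 mm, in the infrared range.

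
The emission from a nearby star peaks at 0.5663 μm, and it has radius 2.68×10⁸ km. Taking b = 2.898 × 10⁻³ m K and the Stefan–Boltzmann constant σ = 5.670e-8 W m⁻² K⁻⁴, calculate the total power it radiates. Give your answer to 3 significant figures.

Wien's law: T = b/λ_max = 2.898×10⁻³/5.663×10⁻⁷ = 5117.43 K.
Surface area A = 4πR² = 4π(2.68×10¹¹ m)² = 9.02567×10²³ m².
Then P = σAT⁴ = 5.670×10⁻⁸×9.02567×10²³×(5117.43)⁴ = 3.51×10³¹ W.

P ≈ 3.51×10³¹ W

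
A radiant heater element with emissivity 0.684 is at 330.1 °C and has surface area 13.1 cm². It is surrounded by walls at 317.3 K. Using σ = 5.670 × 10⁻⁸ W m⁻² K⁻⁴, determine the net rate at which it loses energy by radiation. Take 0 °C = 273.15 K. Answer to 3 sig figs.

Net loss ≈ 6.21 W

T = 330.1 °C + 273.15 = 603.25 K.
Area A = 13.1 cm² = 1.31×10⁻³ m².
Net radiated power P_net = εσA(T⁴ − T₀⁴) = 0.684×5.670×10⁻⁸×1.31×10⁻³×(603.25⁴ − 317.3⁴).
T⁴ − T₀⁴ = 1.32431×10¹¹ − 1.01363×10¹⁰ = 1.22295×10¹¹ K⁴, so P_net = 6.21 W.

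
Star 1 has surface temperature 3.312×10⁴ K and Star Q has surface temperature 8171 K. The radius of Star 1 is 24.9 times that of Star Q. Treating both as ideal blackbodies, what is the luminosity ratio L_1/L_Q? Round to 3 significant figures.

L ∝ R²T⁴, so L_1/L_Q = (R_1/R_Q)²(T_1/T_Q)⁴ = (24.9)² × (3.312×10⁴/8171)⁴ = 620.01 × 269.936 = 1.67×10⁵.

L_1/L_Q ≈ 1.67×10⁵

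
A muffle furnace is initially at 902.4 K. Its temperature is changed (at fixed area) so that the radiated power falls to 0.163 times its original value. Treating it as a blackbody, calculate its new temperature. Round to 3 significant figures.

P ∝ T⁴, so T₂/T₁ = (P₂/P₁)^(1/4) = (0.163)^(1/4) = 0.635400.
T₂ = 902.4 × 0.635400 = 573 K.

T₂ ≈ 573 K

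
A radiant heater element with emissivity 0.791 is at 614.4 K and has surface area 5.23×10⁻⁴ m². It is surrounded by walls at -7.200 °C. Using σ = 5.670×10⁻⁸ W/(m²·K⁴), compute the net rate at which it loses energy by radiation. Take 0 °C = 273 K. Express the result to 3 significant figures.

Surroundings: T = -7.200 °C + 273 = 265.800 K.
Area A = 5.23×10⁻⁴ m².
Net radiated power P_net = εσA(T⁴ − T₀⁴) = 0.791×5.670×10⁻⁸×5.23×10⁻⁴×(614.4⁴ − 265.800⁴).
T⁴ − T₀⁴ = 1.42497×10¹¹ − 4.99137×10⁹ = 1.37506×10¹¹ K⁴, so P_net = 3.23 W.

Net loss ≈ 3.23 W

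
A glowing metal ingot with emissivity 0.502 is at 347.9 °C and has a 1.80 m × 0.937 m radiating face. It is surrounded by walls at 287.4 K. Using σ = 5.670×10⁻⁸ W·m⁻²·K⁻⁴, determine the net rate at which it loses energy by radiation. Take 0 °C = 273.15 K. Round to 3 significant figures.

T = 347.9 °C + 273.15 = 621.05 K.
Area A = 1.80 × 0.937 = 1.6866 m².
Net radiated power P_net = εσA(T⁴ − T₀⁴) = 0.502×5.670×10⁻⁸×1.6866×(621.05⁴ − 287.4⁴).
T⁴ − T₀⁴ = 1.48767×10¹¹ − 6.82256×10⁹ = 1.41944×10¹¹ K⁴, so P_net = 6.81×10³ W.

Net loss ≈ 6.81×10³ W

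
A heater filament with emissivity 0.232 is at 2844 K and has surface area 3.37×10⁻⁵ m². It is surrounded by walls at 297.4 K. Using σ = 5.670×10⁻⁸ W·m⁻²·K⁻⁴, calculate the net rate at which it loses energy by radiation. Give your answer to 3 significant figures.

Net loss ≈ 29.0 W

Area A = 3.37×10⁻⁵ m².
Net radiated power P_net = εσA(T⁴ − T₀⁴) = 0.232×5.670×10⁻⁸×3.37×10⁻⁵×(2844⁴ − 297.4⁴).
T⁴ − T₀⁴ = 6.54212×10¹³ − 7.82283×10⁹ = 6.54134×10¹³ K⁴, so P_net = 29.0 W.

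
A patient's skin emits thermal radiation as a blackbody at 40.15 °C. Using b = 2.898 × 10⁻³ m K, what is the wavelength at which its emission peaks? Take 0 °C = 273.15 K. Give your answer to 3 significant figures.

λ_max ≈ 9.25 μm

T = 40.15 °C + 273.15 = 313.30 K.
Wien's displacement law: λ_max = b/T = (2.898×10⁻³ m·K)/(313.30 K) = 9.250×10⁻⁶ m.
That is 9.25 μm, in the infrared range.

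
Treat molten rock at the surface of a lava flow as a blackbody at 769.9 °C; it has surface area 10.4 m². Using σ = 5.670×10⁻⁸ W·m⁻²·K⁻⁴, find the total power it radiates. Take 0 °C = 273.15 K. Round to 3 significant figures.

P ≈ 6.98×10⁵ W

T = 769.9 °C + 273.15 = 1043.05 K.
Area A = 10.4 m².
P = σAT⁴ = 5.670×10⁻⁸ × 10.4 × (1043.05)⁴ = 6.98×10⁵ W.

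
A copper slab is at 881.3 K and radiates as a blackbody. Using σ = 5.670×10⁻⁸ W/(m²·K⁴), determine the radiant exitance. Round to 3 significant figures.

I ≈ 3.42×10⁴ W/m²

Stefan–Boltzmann: I = σT⁴ = 5.670×10⁻⁸ × (881.3)⁴ = 3.42×10⁴ W/m².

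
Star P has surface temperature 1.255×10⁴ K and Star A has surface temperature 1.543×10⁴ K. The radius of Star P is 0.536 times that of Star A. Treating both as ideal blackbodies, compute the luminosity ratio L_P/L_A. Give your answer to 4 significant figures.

L ∝ R²T⁴, so L_P/L_A = (R_P/R_A)²(T_P/T_A)⁴ = (0.536)² × (1.255×10⁴/1.543×10⁴)⁴ = 0.287296 × 0.437634 = 0.1257.

L_P/L_A ≈ 0.1257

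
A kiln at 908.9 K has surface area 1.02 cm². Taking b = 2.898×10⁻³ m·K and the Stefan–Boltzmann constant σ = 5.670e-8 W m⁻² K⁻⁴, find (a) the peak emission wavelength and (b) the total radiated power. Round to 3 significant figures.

λ_max ≈ 3.19 μm; P ≈ 3.95 W

(a) λ_max = b/T = 2.898×10⁻³/908.9 = 3.188×10⁻⁶ m = 3.19 μm.
Area A = 1.02 cm² = 1.02×10⁻⁴ m².
(b) P = σAT⁴ = 5.670×10⁻⁸×1.02×10⁻⁴×(908.9)⁴ = 3.95 W.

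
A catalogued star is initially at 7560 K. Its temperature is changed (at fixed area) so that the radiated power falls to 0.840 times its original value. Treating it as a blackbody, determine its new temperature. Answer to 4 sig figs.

P ∝ T⁴, so T₂/T₁ = (P₂/P₁)^(1/4) = (0.840)^(1/4) = 0.957348.
T₂ = 7560 × 0.957348 = 7238 K.

T₂ ≈ 7238 K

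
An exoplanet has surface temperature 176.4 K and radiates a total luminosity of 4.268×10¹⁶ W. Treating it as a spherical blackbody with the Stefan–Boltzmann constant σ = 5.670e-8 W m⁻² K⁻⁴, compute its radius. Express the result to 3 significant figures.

L = 4πR²σT⁴ ⇒ R = √(L/(4πσT⁴)).
σT⁴ = 54.9006 W/m², so R = √(4.268×10¹⁶/(4π×54.9006)) = 7.87×10⁶ m.

R ≈ 7.87×10⁶ m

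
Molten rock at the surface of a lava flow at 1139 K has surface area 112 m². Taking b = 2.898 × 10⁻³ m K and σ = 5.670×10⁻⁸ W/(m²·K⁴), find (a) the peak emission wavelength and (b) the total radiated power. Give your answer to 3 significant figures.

λ_max ≈ 2.54 μm; P ≈ 1.07×10⁷ W

(a) λ_max = b/T = 2.898×10⁻³/1139 = 2.544×10⁻⁶ m = 2.54 μm.
Area A = 112 m².
(b) P = σAT⁴ = 5.670×10⁻⁸×112×(1139)⁴ = 1.07×10⁷ W.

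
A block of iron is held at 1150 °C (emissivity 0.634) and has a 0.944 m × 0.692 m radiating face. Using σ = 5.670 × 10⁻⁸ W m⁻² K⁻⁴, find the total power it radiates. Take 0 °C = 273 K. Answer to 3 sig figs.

T = 1150 °C + 273 = 1423 K.
Area A = 0.944 × 0.692 = 0.653248 m².
P = εσAT⁴ = 0.634 × 5.670×10⁻⁸ × 0.653248 × (1423)⁴ = 9.63×10⁴ W.

P ≈ 9.63×10⁴ W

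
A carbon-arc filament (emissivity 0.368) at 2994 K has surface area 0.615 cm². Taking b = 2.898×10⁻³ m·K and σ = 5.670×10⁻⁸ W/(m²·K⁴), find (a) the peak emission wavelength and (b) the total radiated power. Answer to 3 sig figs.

λ_max ≈ 968 nm; P ≈ 103 W

(a) λ_max = b/T = 2.898×10⁻³/2994 = 9.679×10⁻⁷ m = 968 nm.
Area A = 0.615 cm² = 6.15×10⁻⁵ m².
(b) P = εσAT⁴ = 0.368×5.670×10⁻⁸×6.15×10⁻⁵×(2994)⁴ = 103 W.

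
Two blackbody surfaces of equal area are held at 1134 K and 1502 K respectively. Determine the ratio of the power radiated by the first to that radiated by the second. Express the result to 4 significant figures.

With equal areas, P₁/P₂ = (T₁/T₂)⁴ = (1134/1502)⁴ = 0.3249.

P₁/P₂ ≈ 0.3249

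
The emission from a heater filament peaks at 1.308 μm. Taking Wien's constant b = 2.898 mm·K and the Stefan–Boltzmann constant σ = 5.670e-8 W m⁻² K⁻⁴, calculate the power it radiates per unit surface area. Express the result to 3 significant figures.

Wien's law: T = b/λ_max = 2.898×10⁻³/1.308×10⁻⁶ = 2215.60 K.
Then I = σT⁴ = 5.670×10⁻⁸×(2215.60)⁴ = 1.37×10⁶ W/m².

I ≈ 1.37×10⁶ W/m²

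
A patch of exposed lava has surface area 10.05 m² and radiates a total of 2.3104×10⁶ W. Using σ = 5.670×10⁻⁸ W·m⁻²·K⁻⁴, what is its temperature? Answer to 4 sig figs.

T ≈ 1419 K

Area A = 10.05 m².
P = σAT⁴ ⇒ T = (P/(σA))^(1/4) = (2.3104×10⁶/(5.670×10⁻⁸×10.05))^(1/4) = 1419 K.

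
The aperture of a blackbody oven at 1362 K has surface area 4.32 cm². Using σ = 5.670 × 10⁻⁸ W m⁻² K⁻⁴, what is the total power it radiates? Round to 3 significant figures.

P ≈ 84.3 W

Area A = 4.32 cm² = 4.32×10⁻⁴ m².
P = σAT⁴ = 5.670×10⁻⁸ × 4.32×10⁻⁴ × (1362)⁴ = 84.3 W.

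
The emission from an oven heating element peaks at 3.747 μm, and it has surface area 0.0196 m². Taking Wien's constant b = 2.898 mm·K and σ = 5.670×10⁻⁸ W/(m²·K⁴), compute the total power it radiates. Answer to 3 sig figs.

P ≈ 398 W

Wien's law: T = b/λ_max = 2.898×10⁻³/3.747×10⁻⁶ = 773.419 K.
Area A = 0.0196 m².
Then P = σAT⁴ = 5.670×10⁻⁸×0.0196×(773.419)⁴ = 398 W.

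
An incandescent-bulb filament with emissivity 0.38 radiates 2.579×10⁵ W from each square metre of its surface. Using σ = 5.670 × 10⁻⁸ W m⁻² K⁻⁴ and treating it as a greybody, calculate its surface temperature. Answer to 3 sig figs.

I = εσT⁴, so T = (I/εσ)^(1/4) = (2.579×10⁵/(0.38×5.670×10⁻⁸))^(1/4) = 1.86×10³ K.

T ≈ 1.86×10³ K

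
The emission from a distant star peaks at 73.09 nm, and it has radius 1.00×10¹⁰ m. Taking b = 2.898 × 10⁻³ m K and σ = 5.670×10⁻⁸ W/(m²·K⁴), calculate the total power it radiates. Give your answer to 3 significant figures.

P ≈ 1.76×10³² W

Wien's law: T = b/λ_max = 2.898×10⁻³/7.309×10⁻⁸ = 39649.7 K.
Surface area A = 4πR² = 4π(1.00×10¹⁰ m)² = 1.25664×10²¹ m².
Then P = σAT⁴ = 5.670×10⁻⁸×1.25664×10²¹×(39649.7)⁴ = 1.76×10³² W.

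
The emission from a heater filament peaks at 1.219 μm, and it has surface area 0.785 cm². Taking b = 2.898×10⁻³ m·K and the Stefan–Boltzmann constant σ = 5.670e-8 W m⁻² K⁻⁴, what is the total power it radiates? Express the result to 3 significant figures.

P ≈ 142 W

Wien's law: T = b/λ_max = 2.898×10⁻³/1.219×10⁻⁶ = 2377.36 K.
Area A = 0.785 cm² = 7.85×10⁻⁵ m².
Then P = σAT⁴ = 5.670×10⁻⁸×7.85×10⁻⁵×(2377.36)⁴ = 142 W.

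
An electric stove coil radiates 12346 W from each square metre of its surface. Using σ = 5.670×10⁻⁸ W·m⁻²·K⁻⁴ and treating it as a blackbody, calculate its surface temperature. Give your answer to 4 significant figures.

T ≈ 683.1 K

I = σT⁴, so T = (I/σ)^(1/4) = (12346/(5.670×10⁻⁸))^(1/4) = 683.1 K.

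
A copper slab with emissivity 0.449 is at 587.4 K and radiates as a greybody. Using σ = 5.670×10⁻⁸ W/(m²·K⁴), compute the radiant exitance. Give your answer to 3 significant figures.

Stefan–Boltzmann: I = εσT⁴ = 0.449 × 5.670×10⁻⁸ × (587.4)⁴ = 3.03×10³ W/m².

I ≈ 3.03×10³ W/m²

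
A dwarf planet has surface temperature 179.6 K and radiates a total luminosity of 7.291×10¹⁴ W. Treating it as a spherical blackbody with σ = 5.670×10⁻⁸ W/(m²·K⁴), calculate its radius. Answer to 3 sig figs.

R ≈ 9.92×10⁵ m

L = 4πR²σT⁴ ⇒ R = √(L/(4πσT⁴)).
σT⁴ = 58.9941 W/m², so R = √(7.291×10¹⁴/(4π×58.9941)) = 9.92×10⁵ m.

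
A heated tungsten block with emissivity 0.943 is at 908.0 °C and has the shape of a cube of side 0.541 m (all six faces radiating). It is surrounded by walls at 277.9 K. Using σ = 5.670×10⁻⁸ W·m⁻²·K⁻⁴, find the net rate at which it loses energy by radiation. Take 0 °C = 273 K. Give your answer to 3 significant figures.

Net loss ≈ 1.82×10⁵ W

T = 908.0 °C + 273 = 1181.0 K.
Area A = 6s² = 6×(0.541 m)² = 1.75609 m².
Net radiated power P_net = εσA(T⁴ − T₀⁴) = 0.943×5.670×10⁻⁸×1.75609×(1181.0⁴ − 277.9⁴).
T⁴ − T₀⁴ = 1.94536×10¹² − 5.96423×10⁹ = 1.93940×10¹² K⁴, so P_net = 1.82×10⁵ W.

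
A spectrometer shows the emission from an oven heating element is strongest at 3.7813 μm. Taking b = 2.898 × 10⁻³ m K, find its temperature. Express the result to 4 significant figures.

T ≈ 766.4 K

Wien's law gives T = b/λ_max = (2.898×10⁻³ m·K)/(3.7813×10⁻⁶ m) = 766.4 K.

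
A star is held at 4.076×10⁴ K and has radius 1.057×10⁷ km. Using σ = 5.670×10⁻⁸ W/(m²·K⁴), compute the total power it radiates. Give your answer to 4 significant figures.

P ≈ 2.197×10³² W

Surface area A = 4πR² = 4π(1.057×10¹⁰ m)² = 1.40398×10²¹ m².
P = σAT⁴ = 5.670×10⁻⁸ × 1.40398×10²¹ × (4.076×10⁴)⁴ = 2.197×10³² W.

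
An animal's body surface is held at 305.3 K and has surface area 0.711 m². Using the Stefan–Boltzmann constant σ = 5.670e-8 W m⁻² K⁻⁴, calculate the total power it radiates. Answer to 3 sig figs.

Area A = 0.711 m².
P = σAT⁴ = 5.670×10⁻⁸ × 0.711 × (305.3)⁴ = 350 W.

P ≈ 350 W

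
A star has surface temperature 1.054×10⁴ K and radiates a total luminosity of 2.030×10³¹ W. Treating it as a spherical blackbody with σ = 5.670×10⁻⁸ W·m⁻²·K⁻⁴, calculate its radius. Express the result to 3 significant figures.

L = 4πR²σT⁴ ⇒ R = √(L/(4πσT⁴)).
σT⁴ = 6.99754×10⁸ W/m², so R = √(2.030×10³¹/(4π×6.99754×10⁸)) = 4.80×10¹⁰ m.

R ≈ 4.80×10¹⁰ m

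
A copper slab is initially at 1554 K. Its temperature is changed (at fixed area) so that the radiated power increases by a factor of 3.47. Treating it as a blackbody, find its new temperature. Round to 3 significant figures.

T₂ ≈ 2.12×10³ K

P ∝ T⁴, so T₂/T₁ = (P₂/P₁)^(1/4) = (3.47)^(1/4) = 1.36484.
T₂ = 1554 × 1.36484 = 2.12×10³ K.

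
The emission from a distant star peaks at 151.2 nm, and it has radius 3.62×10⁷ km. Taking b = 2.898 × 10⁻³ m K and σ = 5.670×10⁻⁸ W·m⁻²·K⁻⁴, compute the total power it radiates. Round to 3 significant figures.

P ≈ 1.26×10³² W

Wien's law: T = b/λ_max = 2.898×10⁻³/1.512×10⁻⁷ = 19166.7 K.
Surface area A = 4πR² = 4π(3.62×10¹⁰ m)² = 1.64675×10²² m².
Then P = σAT⁴ = 5.670×10⁻⁸×1.64675×10²²×(19166.7)⁴ = 1.26×10³² W.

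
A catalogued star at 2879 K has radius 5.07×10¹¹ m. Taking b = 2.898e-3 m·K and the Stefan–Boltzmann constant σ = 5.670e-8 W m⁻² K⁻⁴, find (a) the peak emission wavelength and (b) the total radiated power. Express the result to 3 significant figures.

(a) λ_max = b/T = 2.898×10⁻³/2879 = 1.007×10⁻⁶ m = 1.01 μm.
Surface area A = 4πR² = 4π(5.07×10¹¹ m)² = 3.23017×10²⁴ m².
(b) P = σAT⁴ = 5.670×10⁻⁸×3.23017×10²⁴×(2879)⁴ = 1.26×10³¹ W.

λ_max ≈ 1.01 μm; P ≈ 1.26×10³¹ W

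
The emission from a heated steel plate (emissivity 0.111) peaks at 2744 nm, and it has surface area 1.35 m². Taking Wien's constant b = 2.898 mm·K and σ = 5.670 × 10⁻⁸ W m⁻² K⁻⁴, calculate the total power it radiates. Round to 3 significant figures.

Wien's law: T = b/λ_max = 2.898×10⁻³/2.744×10⁻⁶ = 1056.12 K.
Area A = 1.35 m².
Then P = εσAT⁴ = 0.111×5.670×10⁻⁸×1.35×(1056.12)⁴ = 1.06×10⁴ W.

P ≈ 1.06×10⁴ W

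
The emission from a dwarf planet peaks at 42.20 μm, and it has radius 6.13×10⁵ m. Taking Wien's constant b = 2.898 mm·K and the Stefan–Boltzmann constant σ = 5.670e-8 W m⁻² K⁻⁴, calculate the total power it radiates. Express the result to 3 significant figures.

P ≈ 5.95×10¹² W

Wien's law: T = b/λ_max = 2.898×10⁻³/4.220×10⁻⁵ = 68.6730 K.
Surface area A = 4πR² = 4π(6.13×10⁵ m)² = 4.72205×10¹² m².
Then P = σAT⁴ = 5.670×10⁻⁸×4.72205×10¹²×(68.6730)⁴ = 5.95×10¹² W.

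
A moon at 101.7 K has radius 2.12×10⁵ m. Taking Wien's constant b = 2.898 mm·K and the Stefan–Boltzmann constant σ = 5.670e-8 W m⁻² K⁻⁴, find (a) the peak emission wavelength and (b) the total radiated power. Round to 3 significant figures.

λ_max ≈ 28.5 μm; P ≈ 3.43×10¹² W

(a) λ_max = b/T = 2.898×10⁻³/101.7 = 2.850×10⁻⁵ m = 28.5 μm.
Surface area A = 4πR² = 4π(2.12×10⁵ m)² = 5.64783×10¹¹ m².
(b) P = σAT⁴ = 5.670×10⁻⁸×5.64783×10¹¹×(101.7)⁴ = 3.43×10¹² W.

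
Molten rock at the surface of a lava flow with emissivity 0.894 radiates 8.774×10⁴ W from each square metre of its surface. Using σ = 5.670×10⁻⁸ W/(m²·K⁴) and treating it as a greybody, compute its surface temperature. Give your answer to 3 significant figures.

I = εσT⁴, so T = (I/εσ)^(1/4) = (8.774×10⁴/(0.894×5.670×10⁻⁸))^(1/4) = 1.15×10³ K.

T ≈ 1.15×10³ K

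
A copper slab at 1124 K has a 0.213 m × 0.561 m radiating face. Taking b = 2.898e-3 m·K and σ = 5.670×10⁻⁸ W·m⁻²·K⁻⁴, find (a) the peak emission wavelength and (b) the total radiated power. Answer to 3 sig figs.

λ_max ≈ 2.58 μm; P ≈ 1.08×10⁴ W

(a) λ_max = b/T = 2.898×10⁻³/1124 = 2.578×10⁻⁶ m = 2.58 μm.
Area A = 0.213 × 0.561 = 0.119493 m².
(b) P = σAT⁴ = 5.670×10⁻⁸×0.119493×(1124)⁴ = 1.08×10⁴ W.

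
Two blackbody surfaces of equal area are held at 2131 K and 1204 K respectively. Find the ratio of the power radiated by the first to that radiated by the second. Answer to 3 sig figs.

With equal areas, P₁/P₂ = (T₁/T₂)⁴ = (2131/1204)⁴ = 9.81.

P₁/P₂ ≈ 9.81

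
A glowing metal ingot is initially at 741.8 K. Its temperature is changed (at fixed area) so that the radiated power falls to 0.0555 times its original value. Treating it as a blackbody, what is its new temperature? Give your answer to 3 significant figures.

T₂ ≈ 360 K

P ∝ T⁴, so T₂/T₁ = (P₂/P₁)^(1/4) = (0.0555)^(1/4) = 0.485370.
T₂ = 741.8 × 0.485370 = 360 K.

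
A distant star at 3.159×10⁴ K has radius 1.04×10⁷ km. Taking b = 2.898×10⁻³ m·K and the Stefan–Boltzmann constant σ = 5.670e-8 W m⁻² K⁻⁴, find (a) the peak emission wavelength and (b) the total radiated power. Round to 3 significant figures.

(a) λ_max = b/T = 2.898×10⁻³/3.159×10⁴ = 9.174×10⁻⁸ m = 91.7 nm.
Surface area A = 4πR² = 4π(1.04×10¹⁰ m)² = 1.35918×10²¹ m².
(b) P = σAT⁴ = 5.670×10⁻⁸×1.35918×10²¹×(3.159×10⁴)⁴ = 7.67×10³¹ W.

λ_max ≈ 91.7 nm; P ≈ 7.67×10³¹ W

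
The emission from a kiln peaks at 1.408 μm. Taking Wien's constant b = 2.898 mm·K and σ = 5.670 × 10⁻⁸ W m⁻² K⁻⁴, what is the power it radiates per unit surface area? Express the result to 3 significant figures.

I ≈ 1.02×10⁶ W/m²

Wien's law: T = b/λ_max = 2.898×10⁻³/1.408×10⁻⁶ = 2058.24 K.
Then I = σT⁴ = 5.670×10⁻⁸×(2058.24)⁴ = 1.02×10⁶ W/m².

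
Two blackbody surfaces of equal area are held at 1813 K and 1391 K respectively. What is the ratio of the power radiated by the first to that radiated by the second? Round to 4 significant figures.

With equal areas, P₁/P₂ = (T₁/T₂)⁴ = (1813/1391)⁴ = 2.886.

P₁/P₂ ≈ 2.886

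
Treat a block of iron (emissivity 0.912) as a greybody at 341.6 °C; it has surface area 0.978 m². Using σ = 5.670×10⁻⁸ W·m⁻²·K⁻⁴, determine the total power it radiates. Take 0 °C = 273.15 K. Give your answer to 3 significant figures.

T = 341.6 °C + 273.15 = 614.75 K.
Area A = 0.978 m².
P = εσAT⁴ = 0.912 × 5.670×10⁻⁸ × 0.978 × (614.75)⁴ = 7.22×10³ W.

P ≈ 7.22×10³ W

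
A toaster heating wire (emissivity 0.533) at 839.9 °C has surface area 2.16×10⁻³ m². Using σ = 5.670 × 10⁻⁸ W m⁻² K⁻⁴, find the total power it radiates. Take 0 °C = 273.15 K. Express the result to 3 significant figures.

T = 839.9 °C + 273.15 = 1113.05 K.
Area A = 2.16×10⁻³ m².
P = εσAT⁴ = 0.533 × 5.670×10⁻⁸ × 2.16×10⁻³ × (1113.05)⁴ = 100 W.

P ≈ 100 W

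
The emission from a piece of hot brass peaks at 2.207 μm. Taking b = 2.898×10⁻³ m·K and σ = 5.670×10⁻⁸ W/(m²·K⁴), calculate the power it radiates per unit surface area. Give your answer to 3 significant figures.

Wien's law: T = b/λ_max = 2.898×10⁻³/2.207×10⁻⁶ = 1313.09 K.
Then I = σT⁴ = 5.670×10⁻⁸×(1313.09)⁴ = 1.69×10⁵ W/m².

I ≈ 1.69×10⁵ W/m²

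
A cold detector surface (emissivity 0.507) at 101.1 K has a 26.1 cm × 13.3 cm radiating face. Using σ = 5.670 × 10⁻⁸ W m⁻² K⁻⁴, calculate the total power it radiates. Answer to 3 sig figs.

Area A = 0.261 × 0.133 = 0.034713 m².
P = εσAT⁴ = 0.507 × 5.670×10⁻⁸ × 0.034713 × (101.1)⁴ = 0.104 W.

P ≈ 0.104 W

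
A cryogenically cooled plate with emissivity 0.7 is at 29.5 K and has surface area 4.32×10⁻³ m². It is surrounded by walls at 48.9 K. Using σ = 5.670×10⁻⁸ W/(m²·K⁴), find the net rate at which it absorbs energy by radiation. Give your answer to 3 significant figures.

Area A = 4.32×10⁻³ m².
Net radiated power P_net = εσA(T⁴ − T₀⁴) = 0.7×5.670×10⁻⁸×4.32×10⁻³×(29.5⁴ − 48.9⁴).
T⁴ − T₀⁴ = 7.57335×10⁵ − 5.71789×10⁶ = -4.96056×10⁶ K⁴, so P_net = -8.51×10⁻⁴ W — negative, meaning a net gain of 8.51×10⁻⁴ W.

Net gain ≈ 8.51×10⁻⁴ W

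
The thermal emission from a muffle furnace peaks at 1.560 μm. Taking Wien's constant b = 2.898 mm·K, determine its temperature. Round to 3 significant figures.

T ≈ 1.86×10³ K

Wien's law gives T = b/λ_max = (2.898×10⁻³ m·K)/(1.560×10⁻⁶ m) = 1.86×10³ K.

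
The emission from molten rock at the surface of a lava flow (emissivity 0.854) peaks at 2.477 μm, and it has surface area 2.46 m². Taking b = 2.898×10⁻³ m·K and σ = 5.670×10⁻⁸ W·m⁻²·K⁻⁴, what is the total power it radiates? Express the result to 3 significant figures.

Wien's law: T = b/λ_max = 2.898×10⁻³/2.477×10⁻⁶ = 1169.96 K.
Area A = 2.46 m².
Then P = εσAT⁴ = 0.854×5.670×10⁻⁸×2.46×(1169.96)⁴ = 2.23×10⁵ W.

P ≈ 2.23×10⁵ W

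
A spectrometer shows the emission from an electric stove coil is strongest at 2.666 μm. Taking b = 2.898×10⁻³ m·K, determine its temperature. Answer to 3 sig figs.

T ≈ 1.09×10³ K

Wien's law gives T = b/λ_max = (2.898×10⁻³ m·K)/(2.666×10⁻⁶ m) = 1.09×10³ K.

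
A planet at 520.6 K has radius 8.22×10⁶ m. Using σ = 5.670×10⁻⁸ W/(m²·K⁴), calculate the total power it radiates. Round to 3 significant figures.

P ≈ 3.54×10¹⁸ W

Surface area A = 4πR² = 4π(8.22×10⁶ m)² = 8.49090×10¹⁴ m².
P = σAT⁴ = 5.670×10⁻⁸ × 8.49090×10¹⁴ × (520.6)⁴ = 3.54×10¹⁸ W.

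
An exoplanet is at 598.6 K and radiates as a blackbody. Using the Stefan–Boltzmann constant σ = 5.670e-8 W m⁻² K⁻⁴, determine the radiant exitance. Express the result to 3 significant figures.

Stefan–Boltzmann: I = σT⁴ = 5.670×10⁻⁸ × (598.6)⁴ = 7.28×10³ W/m².

I ≈ 7.28×10³ W/m²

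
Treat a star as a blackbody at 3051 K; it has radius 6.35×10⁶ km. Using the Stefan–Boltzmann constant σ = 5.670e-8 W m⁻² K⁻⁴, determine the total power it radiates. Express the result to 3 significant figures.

Surface area A = 4πR² = 4π(6.35×10⁹ m)² = 5.06707×10²⁰ m².
P = σAT⁴ = 5.670×10⁻⁸ × 5.06707×10²⁰ × (3051)⁴ = 2.49×10²⁷ W.

P ≈ 2.49×10²⁷ W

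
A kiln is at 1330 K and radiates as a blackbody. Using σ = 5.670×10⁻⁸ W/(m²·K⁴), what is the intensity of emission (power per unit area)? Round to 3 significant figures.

Stefan–Boltzmann: I = σT⁴ = 5.670×10⁻⁸ × (1330)⁴ = 1.77×10⁵ W/m².

I ≈ 1.77×10⁵ W/m²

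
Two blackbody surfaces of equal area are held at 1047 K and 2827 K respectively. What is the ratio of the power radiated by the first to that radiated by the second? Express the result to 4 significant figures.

P₁/P₂ ≈ 0.01881

With equal areas, P₁/P₂ = (T₁/T₂)⁴ = (1047/2827)⁴ = 0.01881.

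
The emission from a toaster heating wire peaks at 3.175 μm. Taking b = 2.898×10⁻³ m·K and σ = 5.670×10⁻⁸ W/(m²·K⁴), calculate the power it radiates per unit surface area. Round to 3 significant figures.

I ≈ 3.94×10⁴ W/m²

Wien's law: T = b/λ_max = 2.898×10⁻³/3.175×10⁻⁶ = 912.756 K.
Then I = σT⁴ = 5.670×10⁻⁸×(912.756)⁴ = 3.94×10⁴ W/m².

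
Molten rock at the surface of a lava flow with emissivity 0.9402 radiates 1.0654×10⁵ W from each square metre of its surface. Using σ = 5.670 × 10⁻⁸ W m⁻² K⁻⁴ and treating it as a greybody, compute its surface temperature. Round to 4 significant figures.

T ≈ 1189 K

I = εσT⁴, so T = (I/εσ)^(1/4) = (1.0654×10⁵/(0.9402×5.670×10⁻⁸))^(1/4) = 1189 K.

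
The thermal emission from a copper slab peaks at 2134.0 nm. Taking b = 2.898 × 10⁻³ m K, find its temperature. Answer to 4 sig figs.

T ≈ 1358 K

Wien's law gives T = b/λ_max = (2.898×10⁻³ m·K)/(2.1340×10⁻⁶ m) = 1358 K.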